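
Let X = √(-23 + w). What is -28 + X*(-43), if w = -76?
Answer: -28 - 129*I*√11 ≈ -28.0 - 427.84*I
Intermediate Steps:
X = 3*I*√11 (X = √(-23 - 76) = √(-99) = 3*I*√11 ≈ 9.9499*I)
-28 + X*(-43) = -28 + (3*I*√11)*(-43) = -28 - 129*I*√11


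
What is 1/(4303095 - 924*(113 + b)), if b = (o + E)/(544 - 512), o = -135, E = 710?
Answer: 8/33456639 ≈ 2.3912e-7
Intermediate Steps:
b = 575/32 (b = (-135 + 710)/(544 - 512) = 575/32 ≈ 17.969)
1/(4303095 - 924*(113 + b)) = 1/(4303095 - 924*(113 + 575/32)) = 1/(4303095 - 924*4191/32) = 1/(4303095 - 968121/8) = 1/(33456639/8) = 8/33456639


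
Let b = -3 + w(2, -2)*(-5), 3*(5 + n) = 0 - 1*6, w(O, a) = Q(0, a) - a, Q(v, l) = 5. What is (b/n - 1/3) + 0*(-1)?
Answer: 107/21 ≈ 5.0952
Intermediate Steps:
w(O, a) = 5 - a
n = -7 (n = -5 + (0 - 1*6)/3 = -5 + (0 - 6)/3 = -5 + (⅓)*(-6) = -5 - 2 = -7)
b = -38 (b = -3 + (5 - 1*(-2))*(-5) = -3 + (5 + 2)*(-5) = -3 + 7*(-5) = -3 - 35 = -38)
(b/n - 1/3) + 0*(-1) = (-38/(-7) - 1/3) + 0*(-1) = (-38*(-⅐) - 1*⅓) + 0 = (38/7 - ⅓) + 0 = 107/21 + 0 = 107/21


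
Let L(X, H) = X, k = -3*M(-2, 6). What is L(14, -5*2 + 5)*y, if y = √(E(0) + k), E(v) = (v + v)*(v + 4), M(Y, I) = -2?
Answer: 14*√6 ≈ 34.293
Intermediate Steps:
k = 6 (k = -3*(-2) = 6)
E(v) = 2*v*(4 + v) (E(v) = (2*v)*(4 + v) = 2*v*(4 + v))
y = √6 (y = √(2*0*(4 + 0) + 6) = √(2*0*4 + 6) = √(0 + 6) = √6 ≈ 2.4495)
L(14, -5*2 + 5)*y = 14*√6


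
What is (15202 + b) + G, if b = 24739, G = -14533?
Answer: 25408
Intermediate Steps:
(15202 + b) + G = (15202 + 24739) - 14533 = 39941 - 14533 = 25408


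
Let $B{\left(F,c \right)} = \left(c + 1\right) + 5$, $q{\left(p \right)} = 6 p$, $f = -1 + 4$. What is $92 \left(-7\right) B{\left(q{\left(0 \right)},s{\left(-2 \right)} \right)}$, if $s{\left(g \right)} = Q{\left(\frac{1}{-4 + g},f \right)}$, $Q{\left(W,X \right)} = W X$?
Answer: $-3542$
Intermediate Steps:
$f = 3$
$s{\left(g \right)} = \frac{3}{-4 + g}$ ($s{\left(g \right)} = \frac{1}{-4 + g} 3 = \frac{3}{-4 + g}$)
$B{\left(F,c \right)} = 6 + c$ ($B{\left(F,c \right)} = \left(1 + c\right) + 5 = 6 + c$)
$92 \left(-7\right) B{\left(q{\left(0 \right)},s{\left(-2 \right)} \right)} = 92 \left(-7\right) \left(6 + \frac{3}{-4 - 2}\right) = - 644 \left(6 + \frac{3}{-6}\right) = - 644 \left(6 + 3 \left(- \frac{1}{6}\right)\right) = - 644 \left(6 - \frac{1}{2}\right) = \left(-644\right) \frac{11}{2} = -3542$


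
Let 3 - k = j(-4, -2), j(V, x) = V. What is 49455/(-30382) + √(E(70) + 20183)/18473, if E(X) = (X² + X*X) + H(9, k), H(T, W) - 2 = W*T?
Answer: -49455/30382 + 4*√1878/18473 ≈ -1.6184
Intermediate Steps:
k = 7 (k = 3 - 1*(-4) = 3 + 4 = 7)
H(T, W) = 2 + T*W (H(T, W) = 2 + W*T = 2 + T*W)
E(X) = 65 + 2*X² (E(X) = (X² + X*X) + (2 + 9*7) = (X² + X²) + (2 + 63) = 2*X² + 65 = 65 + 2*X²)
49455/(-30382) + √(E(70) + 20183)/18473 = 49455/(-30382) + √((65 + 2*70²) + 20183)/18473 = 49455*(-1/30382) + √((65 + 2*4900) + 20183)*(1/18473) = -49455/30382 + √((65 + 9800) + 20183)*(1/18473) = -49455/30382 + √(9865 + 20183)*(1/18473) = -49455/30382 + √30048*(1/18473) = -49455/30382 + (4*√1878)*(1/18473) = -49455/30382 + 4*√1878/18473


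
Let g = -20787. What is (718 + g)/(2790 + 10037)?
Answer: -20069/12827 ≈ -1.5646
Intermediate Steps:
(718 + g)/(2790 + 10037) = (718 - 20787)/(2790 + 10037) = -20069/12827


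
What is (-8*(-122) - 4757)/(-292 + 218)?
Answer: 3781/74 ≈ 51.095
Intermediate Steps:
(-8*(-122) - 4757)/(-292 + 218) = (976 - 4757)/(-74) = -3781*(-1/74) = 3781/74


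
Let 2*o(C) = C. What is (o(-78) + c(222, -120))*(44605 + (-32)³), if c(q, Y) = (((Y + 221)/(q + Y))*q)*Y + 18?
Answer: -5312410089/17 ≈ -3.1249e+8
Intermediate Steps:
o(C) = C/2
c(q, Y) = 18 + Y*q*(221 + Y)/(Y + q) (c(q, Y) = (((221 + Y)/(Y + q))*q)*Y + 18 = (q*(221 + Y)/(Y + q))*Y + 18 = Y*q*(221 + Y)/(Y + q) + 18 = 18 + Y*q*(221 + Y)/(Y + q))
(o(-78) + c(222, -120))*(44605 + (-32)³) = ((½)*(-78) + (18*(-120) + 18*222 + 222*(-120)² + 221*(-120)*222)/(-120 + 222))*(44605 + (-32)³) = (-39 + (-2160 + 3996 + 222*14400 - 5887440)/102)*(44605 - 32768) = (-39 + (-2160 + 3996 + 3196800 - 5887440)/102)*11837 = (-39 + (1/102)*(-2688804))*11837 = (-39 - 448134/17)*11837 = -448797/17*11837 = -5312410089/17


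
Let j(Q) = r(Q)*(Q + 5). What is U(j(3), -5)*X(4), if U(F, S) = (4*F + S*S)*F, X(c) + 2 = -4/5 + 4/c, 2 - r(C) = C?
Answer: -504/5 ≈ -100.80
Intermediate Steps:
r(C) = 2 - C
X(c) = -14/5 + 4/c (X(c) = -2 + (-4/5 + 4/c) = -2 + (-4*⅕ + 4/c) = -2 + (-⅘ + 4/c) = -14/5 + 4/c)
j(Q) = (2 - Q)*(5 + Q) (j(Q) = (2 - Q)*(Q + 5) = (2 - Q)*(5 + Q))
U(F, S) = F*(S² + 4*F) (U(F, S) = (4*F + S²)*F = (S² + 4*F)*F = F*(S² + 4*F))
U(j(3), -5)*X(4) = ((-(-2 + 3)*(5 + 3))*((-5)² + 4*(-(-2 + 3)*(5 + 3))))*(-14/5 + 4/4) = ((-1*1*8)*(25 + 4*(-1*1*8)))*(-14/5 + 4*(¼)) = (-8*(25 + 4*(-8)))*(-14/5 + 1) = -8*(25 - 32)*(-9/5) = -8*(-7)*(-9/5) = 56*(-9/5) = -504/5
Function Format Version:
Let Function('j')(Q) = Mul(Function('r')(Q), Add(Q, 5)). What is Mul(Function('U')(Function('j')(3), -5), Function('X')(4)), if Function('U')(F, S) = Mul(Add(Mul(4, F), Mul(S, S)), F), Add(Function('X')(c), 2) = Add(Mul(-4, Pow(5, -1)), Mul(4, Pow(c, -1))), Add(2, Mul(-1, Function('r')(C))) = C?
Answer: Rational(-504, 5) ≈ -100.80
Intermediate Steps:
Function('r')(C) = Add(2, Mul(-1, C))
Function('X')(c) = Add(Rational(-14, 5), Mul(4, Pow(c, -1))) (Function('X')(c) = Add(-2, Add(Mul(-4, Pow(5, -1)), Mul(4, Pow(c, -1)))) = Add(-2, Add(Mul(-4, Rational(1, 5)), Mul(4, Pow(c, -1)))) = Add(-2, Add(Rational(-4, 5), Mul(4, Pow(c, -1)))) = Add(Rational(-14, 5), Mul(4, Pow(c, -1))))
Function('j')(Q) = Mul(Add(2, Mul(-1, Q)), Add(5, Q)) (Function('j')(Q) = Mul(Add(2, Mul(-1, Q)), Add(Q, 5)) = Mul(Add(2, Mul(-1, Q)), Add(5, Q)))
Function('U')(F, S) = Mul(F, Add(Pow(S, 2), Mul(4, F))) (Function('U')(F, S) = Mul(Add(Mul(4, F), Pow(S, 2)), F) = Mul(Add(Pow(S, 2), Mul(4, F)), F) = Mul(F, Add(Pow(S, 2), Mul(4, F))))
Mul(Function('U')(Function('j')(3), -5), Function('X')(4)) = Mul(Mul(Mul(-1, Add(-2, 3), Add(5, 3)), Add(Pow(-5, 2), Mul(4, Mul(-1, Add(-2, 3), Add(5, 3))))), Add(Rational(-14, 5), Mul(4, Pow(4, -1)))) = Mul(Mul(Mul(-1, 1, 8), Add(25, Mul(4, Mul(-1, 1, 8)))), Add(Rational(-14, 5), Mul(4, Rational(1, 4)))) = Mul(Mul(-8, Add(25, Mul(4, -8))), Add(Rational(-14, 5), 1)) = Mul(Mul(-8, Add(25, -32)), Rational(-9, 5)) = Mul(Mul(-8, -7), Rational(-9, 5)) = Mul(56, Rational(-9, 5)) = Rational(-504, 5)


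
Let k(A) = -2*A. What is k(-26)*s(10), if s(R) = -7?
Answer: -364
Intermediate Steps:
k(-26)*s(10) = -2*(-26)*(-7) = 52*(-7) = -364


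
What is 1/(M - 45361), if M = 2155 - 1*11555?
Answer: -1/54761 ≈ -1.8261e-5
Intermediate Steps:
M = -9400 (M = 2155 - 11555 = -9400)
1/(M - 45361) = 1/(-9400 - 45361) = 1/(-54761) = -1/54761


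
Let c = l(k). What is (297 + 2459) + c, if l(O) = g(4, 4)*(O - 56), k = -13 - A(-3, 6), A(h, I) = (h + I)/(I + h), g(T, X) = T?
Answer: 2476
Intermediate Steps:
A(h, I) = 1 (A(h, I) = (I + h)/(I + h) = 1)
k = -14 (k = -13 - 1*1 = -13 - 1 = -14)
l(O) = -224 + 4*O (l(O) = 4*(O - 56) = 4*(-56 + O) = -224 + 4*O)
c = -280 (c = -224 + 4*(-14) = -224 - 56 = -280)
(297 + 2459) + c = (297 + 2459) - 280 = 2756 - 280 = 2476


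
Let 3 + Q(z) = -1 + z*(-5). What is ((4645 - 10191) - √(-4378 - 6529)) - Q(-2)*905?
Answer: -10976 - I*√10907 ≈ -10976.0 - 104.44*I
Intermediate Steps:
Q(z) = -4 - 5*z (Q(z) = -3 + (-1 + z*(-5)) = -3 + (-1 - 5*z) = -4 - 5*z)
((4645 - 10191) - √(-4378 - 6529)) - Q(-2)*905 = ((4645 - 10191) - √(-4378 - 6529)) - (-4 - 5*(-2))*905 = (-5546 - √(-10907)) - (-4 + 10)*905 = (-5546 - I*√10907) - 6*905 = (-5546 - I*√10907) - 1*5430 = (-5546 - I*√10907) - 5430 = -10976 - I*√10907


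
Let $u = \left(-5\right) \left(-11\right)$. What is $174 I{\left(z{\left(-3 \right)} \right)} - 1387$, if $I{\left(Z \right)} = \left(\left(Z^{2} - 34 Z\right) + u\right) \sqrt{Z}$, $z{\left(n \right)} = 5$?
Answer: $-1387 - 15660 \sqrt{5} \approx -36404.0$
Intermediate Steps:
$u = 55$
$I{\left(Z \right)} = \sqrt{Z} \left(55 + Z^{2} - 34 Z\right)$ ($I{\left(Z \right)} = \left(\left(Z^{2} - 34 Z\right) + 55\right) \sqrt{Z} = \left(55 + Z^{2} - 34 Z\right) \sqrt{Z} = \sqrt{Z} \left(55 + Z^{2} - 34 Z\right)$)
$174 I{\left(z{\left(-3 \right)} \right)} - 1387 = 174 \sqrt{5} \left(55 + 5^{2} - 170\right) - 1387 = 174 \sqrt{5} \left(55 + 25 - 170\right) - 1387 = 174 \sqrt{5} \left(-90\right) - 1387 = 174 \left(- 90 \sqrt{5}\right) - 1387 = - 15660 \sqrt{5} - 1387 = -1387 - 15660 \sqrt{5}$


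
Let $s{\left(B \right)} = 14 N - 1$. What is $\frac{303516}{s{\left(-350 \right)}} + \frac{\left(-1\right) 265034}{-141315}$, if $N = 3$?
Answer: $\frac{42902229934}{5793915} \approx 7404.7$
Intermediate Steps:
$s{\left(B \right)} = 41$ ($s{\left(B \right)} = 14 \cdot 3 - 1 = 42 - 1 = 41$)
$\frac{303516}{s{\left(-350 \right)}} + \frac{\left(-1\right) 265034}{-141315} = \frac{303516}{41} + \frac{\left(-1\right) 265034}{-141315} = 303516 \cdot \frac{1}{41} - - \frac{265034}{141315} = \frac{303516}{41} + \frac{265034}{141315} = \frac{42902229934}{5793915}$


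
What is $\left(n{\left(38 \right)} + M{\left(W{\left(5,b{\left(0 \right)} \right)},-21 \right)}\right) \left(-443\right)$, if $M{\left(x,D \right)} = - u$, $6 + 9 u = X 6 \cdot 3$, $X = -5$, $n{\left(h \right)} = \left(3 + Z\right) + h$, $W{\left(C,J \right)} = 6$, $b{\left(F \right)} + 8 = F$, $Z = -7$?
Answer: $- \frac{59362}{3} \approx -19787.0$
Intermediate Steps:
$b{\left(F \right)} = -8 + F$
$n{\left(h \right)} = -4 + h$ ($n{\left(h \right)} = \left(3 - 7\right) + h = -4 + h$)
$u = - \frac{32}{3}$ ($u = - \frac{2}{3} + \frac{\left(-5\right) 6 \cdot 3}{9} = - \frac{2}{3} + \frac{\left(-30\right) 3}{9} = - \frac{2}{3} + \frac{1}{9} \left(-90\right) = - \frac{2}{3} - 10 = - \frac{32}{3} \approx -10.667$)
$M{\left(x,D \right)} = \frac{32}{3}$ ($M{\left(x,D \right)} = \left(-1\right) \left(- \frac{32}{3}\right) = \frac{32}{3}$)
$\left(n{\left(38 \right)} + M{\left(W{\left(5,b{\left(0 \right)} \right)},-21 \right)}\right) \left(-443\right) = \left(\left(-4 + 38\right) + \frac{32}{3}\right) \left(-443\right) = \left(34 + \frac{32}{3}\right) \left(-443\right) = \frac{134}{3} \left(-443\right) = - \frac{59362}{3}$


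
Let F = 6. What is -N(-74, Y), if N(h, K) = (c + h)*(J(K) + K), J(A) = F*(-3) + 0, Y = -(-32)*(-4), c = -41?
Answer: -16790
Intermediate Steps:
Y = -128 (Y = -16*8 = -128)
J(A) = -18 (J(A) = 6*(-3) + 0 = -18 + 0 = -18)
N(h, K) = (-41 + h)*(-18 + K)
-N(-74, Y) = -(738 - 41*(-128) - 18*(-74) - 128*(-74)) = -(738 + 5248 + 1332 + 9472) = -1*16790 = -16790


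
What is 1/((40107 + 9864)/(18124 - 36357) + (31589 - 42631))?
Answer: -18233/201378757 ≈ -9.0541e-5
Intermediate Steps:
1/((40107 + 9864)/(18124 - 36357) + (31589 - 42631)) = 1/(49971/(-18233) - 11042) = 1/(49971*(-1/18233) - 11042) = 1/(-49971/18233 - 11042) = 1/(-201378757/18233) = -18233/201378757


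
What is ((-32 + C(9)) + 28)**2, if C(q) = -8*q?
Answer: 5776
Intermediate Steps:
((-32 + C(9)) + 28)**2 = ((-32 - 8*9) + 28)**2 = ((-32 - 72) + 28)**2 = (-104 + 28)**2 = (-76)**2 = 5776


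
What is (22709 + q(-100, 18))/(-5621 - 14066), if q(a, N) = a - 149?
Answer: -22460/19687 ≈ -1.1409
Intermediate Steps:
q(a, N) = -149 + a
(22709 + q(-100, 18))/(-5621 - 14066) = (22709 + (-149 - 100))/(-5621 - 14066) = (22709 - 249)/(-19687) = 22460*(-1/19687) = -22460/19687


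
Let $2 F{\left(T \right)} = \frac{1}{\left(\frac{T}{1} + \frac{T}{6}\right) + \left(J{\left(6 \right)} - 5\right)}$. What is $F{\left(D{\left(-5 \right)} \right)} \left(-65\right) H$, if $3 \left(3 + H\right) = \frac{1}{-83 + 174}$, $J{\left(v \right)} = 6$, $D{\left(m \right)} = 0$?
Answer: $\frac{2045}{21} \approx 97.381$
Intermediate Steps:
$H = - \frac{818}{273}$ ($H = -3 + \frac{1}{3 \left(-83 + 174\right)} = -3 + \frac{1}{3 \cdot 91} = -3 + \frac{1}{3} \cdot \frac{1}{91} = -3 + \frac{1}{273} = - \frac{818}{273} \approx -2.9963$)
$F{\left(T \right)} = \frac{1}{2 \left(1 + \frac{7 T}{6}\right)}$ ($F{\left(T \right)} = \frac{1}{2 \left(\left(\frac{T}{1} + \frac{T}{6}\right) + \left(6 - 5\right)\right)} = \frac{1}{2 \left(\left(T 1 + T \frac{1}{6}\right) + 1\right)} = \frac{1}{2 \left(\left(T + \frac{T}{6}\right) + 1\right)} = \frac{1}{2 \left(\frac{7 T}{6} + 1\right)} = \frac{1}{2 \left(1 + \frac{7 T}{6}\right)}$)
$F{\left(D{\left(-5 \right)} \right)} \left(-65\right) H = \frac{3}{6 + 7 \cdot 0} \left(-65\right) \left(- \frac{818}{273}\right) = \frac{3}{6 + 0} \left(-65\right) \left(- \frac{818}{273}\right) = \frac{3}{6} \left(-65\right) \left(- \frac{818}{273}\right) = 3 \cdot \frac{1}{6} \left(-65\right) \left(- \frac{818}{273}\right) = \frac{1}{2} \left(-65\right) \left(- \frac{818}{273}\right) = \left(- \frac{65}{2}\right) \left(- \frac{818}{273}\right) = \frac{2045}{21}$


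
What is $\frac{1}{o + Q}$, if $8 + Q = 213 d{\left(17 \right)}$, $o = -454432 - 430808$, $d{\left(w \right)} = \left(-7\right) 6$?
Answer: $- \frac{1}{894194} \approx -1.1183 \cdot 10^{-6}$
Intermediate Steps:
$d{\left(w \right)} = -42$
$o = -885240$
$Q = -8954$ ($Q = -8 + 213 \left(-42\right) = -8 - 8946 = -8954$)
$\frac{1}{o + Q} = \frac{1}{-885240 - 8954} = \frac{1}{-894194} = - \frac{1}{894194}$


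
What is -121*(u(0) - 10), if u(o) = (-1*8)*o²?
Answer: 1210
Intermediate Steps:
u(o) = -8*o²
-121*(u(0) - 10) = -121*(-8*0² - 10) = -121*(-8*0 - 10) = -121*(0 - 10) = -121*(-10) = 1210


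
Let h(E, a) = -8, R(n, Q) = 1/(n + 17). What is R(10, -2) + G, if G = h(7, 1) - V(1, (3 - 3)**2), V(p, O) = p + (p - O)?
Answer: -269/27 ≈ -9.9630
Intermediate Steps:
R(n, Q) = 1/(17 + n)
V(p, O) = -O + 2*p
G = -10 (G = -8 - (-(3 - 3)**2 + 2*1) = -8 - (-1*0**2 + 2) = -8 - (-1*0 + 2) = -8 - (0 + 2) = -8 - 1*2 = -8 - 2 = -10)
R(10, -2) + G = 1/(17 + 10) - 10 = 1/27 - 10 = -269/27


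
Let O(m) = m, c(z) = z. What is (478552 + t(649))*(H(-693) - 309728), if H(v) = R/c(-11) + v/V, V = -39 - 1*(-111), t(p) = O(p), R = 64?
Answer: -13061784359023/88 ≈ -1.4843e+11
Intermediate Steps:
t(p) = p
V = 72 (V = -39 + 111 = 72)
H(v) = -64/11 + v/72 (H(v) = 64/(-11) + v/72 = 64*(-1/11) + v*(1/72) = -64/11 + v/72)
(478552 + t(649))*(H(-693) - 309728) = (478552 + 649)*((-64/11 + (1/72)*(-693)) - 309728) = 479201*((-64/11 - 77/8) - 309728) = 479201*(-1359/88 - 309728) = 479201*(-27257423/88) = -13061784359023/88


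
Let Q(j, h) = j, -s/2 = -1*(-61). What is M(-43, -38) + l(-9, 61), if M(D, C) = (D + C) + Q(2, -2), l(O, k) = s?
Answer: -201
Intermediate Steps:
s = -122 (s = -(-2)*(-61) = -2*61 = -122)
l(O, k) = -122
M(D, C) = 2 + C + D (M(D, C) = (D + C) + 2 = (C + D) + 2 = 2 + C + D)
M(-43, -38) + l(-9, 61) = (2 - 38 - 43) - 122 = -79 - 122 = -201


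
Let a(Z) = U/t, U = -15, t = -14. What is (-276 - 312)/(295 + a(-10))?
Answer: -8232/4145 ≈ -1.9860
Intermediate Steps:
a(Z) = 15/14 (a(Z) = -15/(-14) = -15*(-1/14) = 15/14)
(-276 - 312)/(295 + a(-10)) = (-276 - 312)/(295 + 15/14) = -588/4145/14 = -588*14/4145 = -8232/4145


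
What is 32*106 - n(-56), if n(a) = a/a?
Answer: 3391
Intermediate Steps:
n(a) = 1
32*106 - n(-56) = 32*106 - 1*1 = 3392 - 1 = 3391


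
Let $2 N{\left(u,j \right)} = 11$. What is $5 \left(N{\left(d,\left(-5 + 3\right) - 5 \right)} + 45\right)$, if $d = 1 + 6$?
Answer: $\frac{505}{2} \approx 252.5$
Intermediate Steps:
$d = 7$
$N{\left(u,j \right)} = \frac{11}{2}$ ($N{\left(u,j \right)} = \frac{1}{2} \cdot 11 = \frac{11}{2}$)
$5 \left(N{\left(d,\left(-5 + 3\right) - 5 \right)} + 45\right) = 5 \left(\frac{11}{2} + 45\right) = 5 \cdot \frac{101}{2} = \frac{505}{2}$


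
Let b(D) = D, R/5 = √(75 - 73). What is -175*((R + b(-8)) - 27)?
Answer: 6125 - 875*√2 ≈ 4887.6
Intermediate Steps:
R = 5*√2 (R = 5*√(75 - 73) = 5*√2 ≈ 7.0711)
-175*((R + b(-8)) - 27) = -175*((5*√2 - 8) - 27) = -175*((-8 + 5*√2) - 27) = -175*(-35 + 5*√2) = 6125 - 875*√2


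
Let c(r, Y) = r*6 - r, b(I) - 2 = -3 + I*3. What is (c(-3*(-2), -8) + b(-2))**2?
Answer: 529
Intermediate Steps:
b(I) = -1 + 3*I (b(I) = 2 + (-3 + I*3) = 2 + (-3 + 3*I) = -1 + 3*I)
c(r, Y) = 5*r (c(r, Y) = 6*r - r = 5*r)
(c(-3*(-2), -8) + b(-2))**2 = (5*(-3*(-2)) + (-1 + 3*(-2)))**2 = (5*6 + (-1 - 6))**2 = (30 - 7)**2 = 23**2 = 529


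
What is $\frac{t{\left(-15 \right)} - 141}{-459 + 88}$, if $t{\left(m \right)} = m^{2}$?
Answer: $- \frac{12}{53} \approx -0.22642$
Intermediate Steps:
$\frac{t{\left(-15 \right)} - 141}{-459 + 88} = \frac{\left(-15\right)^{2} - 141}{-459 + 88} = \frac{225 - 141}{-371} = 84 \left(- \frac{1}{371}\right) = - \frac{12}{53}$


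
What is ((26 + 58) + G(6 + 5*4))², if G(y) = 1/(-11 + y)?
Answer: 1590121/225 ≈ 7067.2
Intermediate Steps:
((26 + 58) + G(6 + 5*4))² = ((26 + 58) + 1/(-11 + (6 + 5*4)))² = (84 + 1/(-11 + (6 + 20)))² = (84 + 1/(-11 + 26))² = (84 + 1/15)² = (1261/15)² = 1590121/225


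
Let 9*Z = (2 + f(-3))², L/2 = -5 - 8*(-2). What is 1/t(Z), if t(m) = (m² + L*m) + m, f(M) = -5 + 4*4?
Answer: 81/63544 ≈ 0.0012747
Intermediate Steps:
f(M) = 11 (f(M) = -5 + 16 = 11)
L = 22 (L = 2*(-5 - 8*(-2)) = 2*(-5 + 16) = 2*11 = 22)
Z = 169/9 (Z = (2 + 11)²/9 = (⅑)*13² = (⅑)*169 = 169/9 ≈ 18.778)
t(m) = m² + 23*m (t(m) = (m² + 22*m) + m = m² + 23*m)
1/t(Z) = 1/(169*(23 + 169/9)/9) = 1/((169/9)*(376/9)) = 1/(63544/81) = 81/63544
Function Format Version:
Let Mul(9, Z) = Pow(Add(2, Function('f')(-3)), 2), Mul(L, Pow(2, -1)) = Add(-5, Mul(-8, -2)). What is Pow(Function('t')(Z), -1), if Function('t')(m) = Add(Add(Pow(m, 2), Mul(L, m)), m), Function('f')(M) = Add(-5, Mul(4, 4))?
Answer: Rational(81, 63544) ≈ 0.0012747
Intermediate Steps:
Function('f')(M) = 11 (Function('f')(M) = Add(-5, 16) = 11)
L = 22 (L = Mul(2, Add(-5, Mul(-8, -2))) = Mul(2, Add(-5, 16)) = Mul(2, 11) = 22)
Z = Rational(169, 9) (Z = Mul(Rational(1, 9), Pow(Add(2, 11), 2)) = Mul(Rational(1, 9), Pow(13, 2)) = Mul(Rational(1, 9), 169) = Rational(169, 9) ≈ 18.778)
Function('t')(m) = Add(Pow(m, 2), Mul(23, m)) (Function('t')(m) = Add(Add(Pow(m, 2), Mul(22, m)), m) = Add(Pow(m, 2), Mul(23, m)))
Pow(Function('t')(Z), -1) = Pow(Mul(Rational(169, 9), Add(23, Rational(169, 9))), -1) = Pow(Mul(Rational(169, 9), Rational(376, 9)), -1) = Pow(Rational(63544, 81), -1) = Rational(81, 63544)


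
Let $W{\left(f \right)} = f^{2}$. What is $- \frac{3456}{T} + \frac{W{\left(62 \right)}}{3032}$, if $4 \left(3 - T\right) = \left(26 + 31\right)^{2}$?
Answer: $\frac{4529783}{817882} \approx 5.5384$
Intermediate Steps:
$T = - \frac{3237}{4}$ ($T = 3 - \frac{\left(26 + 31\right)^{2}}{4} = 3 - \frac{57^{2}}{4} = 3 - \frac{3249}{4} = - \frac{3237}{4} \approx -809.25$)
$- \frac{3456}{T} + \frac{W{\left(62 \right)}}{3032} = - \frac{3456}{- \frac{3237}{4}} + \frac{62^{2}}{3032} = \left(-3456\right) \left(- \frac{4}{3237}\right) + 3844 \cdot \frac{1}{3032} = \frac{4608}{1079} + \frac{961}{758} = \frac{4529783}{817882}$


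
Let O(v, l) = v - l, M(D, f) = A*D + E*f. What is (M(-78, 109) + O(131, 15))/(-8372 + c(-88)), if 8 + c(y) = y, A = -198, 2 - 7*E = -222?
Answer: -4762/2117 ≈ -2.2494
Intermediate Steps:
E = 32 (E = 2/7 - ⅐*(-222) = 2/7 + 222/7 = 32)
c(y) = -8 + y
M(D, f) = -198*D + 32*f
(M(-78, 109) + O(131, 15))/(-8372 + c(-88)) = ((-198*(-78) + 32*109) + (131 - 1*15))/(-8372 + (-8 - 88)) = ((15444 + 3488) + (131 - 15))/(-8372 - 96) = (18932 + 116)/(-8468) = 19048*(-1/8468) = -4762/2117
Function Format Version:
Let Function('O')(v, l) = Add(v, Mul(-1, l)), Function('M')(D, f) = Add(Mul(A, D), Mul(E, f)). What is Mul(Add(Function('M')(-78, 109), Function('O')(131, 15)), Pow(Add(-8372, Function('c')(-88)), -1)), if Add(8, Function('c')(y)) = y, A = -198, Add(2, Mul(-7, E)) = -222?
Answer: Rational(-4762, 2117) ≈ -2.2494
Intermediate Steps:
E = 32 (E = Add(Rational(2, 7), Mul(Rational(-1, 7), -222)) = Add(Rational(2, 7), Rational(222, 7)) = 32)
Function('c')(y) = Add(-8, y)
Function('M')(D, f) = Add(Mul(-198, D), Mul(32, f))
Mul(Add(Function('M')(-78, 109), Function('O')(131, 15)), Pow(Add(-8372, Function('c')(-88)), -1)) = Mul(Add(Add(Mul(-198, -78), Mul(32, 109)), Add(131, Mul(-1, 15))), Pow(Add(-8372, Add(-8, -88)), -1)) = Mul(Add(Add(15444, 3488), Add(131, -15)), Pow(Add(-8372, -96), -1)) = Mul(Add(18932, 116), Pow(-8468, -1)) = Mul(19048, Rational(-1, 8468)) = Rational(-4762, 2117)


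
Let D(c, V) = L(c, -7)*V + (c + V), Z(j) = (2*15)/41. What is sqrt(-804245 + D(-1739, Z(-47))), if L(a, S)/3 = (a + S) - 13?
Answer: 2*I*sqrt(340337146)/41 ≈ 899.91*I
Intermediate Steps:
L(a, S) = -39 + 3*S + 3*a (L(a, S) = 3*((a + S) - 13) = 3*((S + a) - 13) = 3*(-13 + S + a) = -39 + 3*S + 3*a)
Z(j) = 30/41 (Z(j) = 30*(1/41) = 30/41)
D(c, V) = V + c + V*(-60 + 3*c) (D(c, V) = (-39 + 3*(-7) + 3*c)*V + (c + V) = (-39 - 21 + 3*c)*V + (V + c) = (-60 + 3*c)*V + (V + c) = V*(-60 + 3*c) + (V + c) = V + c + V*(-60 + 3*c))
sqrt(-804245 + D(-1739, Z(-47))) = sqrt(-804245 + (30/41 - 1739 + 3*(30/41)*(-20 - 1739))) = sqrt(-804245 + (30/41 - 1739 + 3*(30/41)*(-1759))) = sqrt(-804245 + (30/41 - 1739 - 158310/41)) = sqrt(-804245 - 229579/41) = sqrt(-33203624/41) = 2*I*sqrt(340337146)/41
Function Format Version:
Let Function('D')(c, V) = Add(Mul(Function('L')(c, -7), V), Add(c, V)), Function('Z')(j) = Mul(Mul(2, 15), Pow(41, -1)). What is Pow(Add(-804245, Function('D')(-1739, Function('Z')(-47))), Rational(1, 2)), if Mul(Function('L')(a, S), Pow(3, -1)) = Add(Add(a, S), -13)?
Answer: Mul(Rational(2, 41), I, Pow(340337146, Rational(1, 2))) ≈ Mul(899.91, I)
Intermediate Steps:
Function('L')(a, S) = Add(-39, Mul(3, S), Mul(3, a)) (Function('L')(a, S) = Mul(3, Add(Add(a, S), -13)) = Mul(3, Add(Add(S, a), -13)) = Mul(3, Add(-13, S, a)) = Add(-39, Mul(3, S), Mul(3, a)))
Function('Z')(j) = Rational(30, 41) (Function('Z')(j) = Mul(30, Rational(1, 41)) = Rational(30, 41))
Function('D')(c, V) = Add(V, c, Mul(V, Add(-60, Mul(3, c)))) (Function('D')(c, V) = Add(Mul(Add(-39, Mul(3, -7), Mul(3, c)), V), Add(c, V)) = Add(Mul(Add(-39, -21, Mul(3, c)), V), Add(V, c)) = Add(Mul(Add(-60, Mul(3, c)), V), Add(V, c)) = Add(Mul(V, Add(-60, Mul(3, c))), Add(V, c)) = Add(V, c, Mul(V, Add(-60, Mul(3, c)))))
Pow(Add(-804245, Function('D')(-1739, Function('Z')(-47))), Rational(1, 2)) = Pow(Add(-804245, Add(Rational(30, 41), -1739, Mul(3, Rational(30, 41), Add(-20, -1739)))), Rational(1, 2)) = Pow(Add(-804245, Add(Rational(30, 41), -1739, Mul(3, Rational(30, 41), -1759))), Rational(1, 2)) = Pow(Add(-804245, Add(Rational(30, 41), -1739, Rational(-158310, 41))), Rational(1, 2)) = Pow(Add(-804245, Rational(-229579, 41)), Rational(1, 2)) = Pow(Rational(-33203624, 41), Rational(1, 2)) = Mul(Rational(2, 41), I, Pow(340337146, Rational(1, 2)))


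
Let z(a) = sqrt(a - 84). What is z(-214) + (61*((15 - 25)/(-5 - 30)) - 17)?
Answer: 3/7 + I*sqrt(298) ≈ 0.42857 + 17.263*I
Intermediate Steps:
z(a) = sqrt(-84 + a)
z(-214) + (61*((15 - 25)/(-5 - 30)) - 17) = sqrt(-84 - 214) + (61*((15 - 25)/(-5 - 30)) - 17) = sqrt(-298) + (61*(-10/(-35)) - 17) = I*sqrt(298) + (61*(-10*(-1/35)) - 17) = I*sqrt(298) + (61*(2/7) - 17) = I*sqrt(298) + (122/7 - 17) = I*sqrt(298) + 3/7 = 3/7 + I*sqrt(298)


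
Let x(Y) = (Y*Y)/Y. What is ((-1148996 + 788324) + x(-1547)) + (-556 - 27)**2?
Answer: -22330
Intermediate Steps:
x(Y) = Y (x(Y) = Y**2/Y = Y)
((-1148996 + 788324) + x(-1547)) + (-556 - 27)**2 = ((-1148996 + 788324) - 1547) + (-556 - 27)**2 = (-360672 - 1547) + (-583)**2 = -362219 + 339889 = -22330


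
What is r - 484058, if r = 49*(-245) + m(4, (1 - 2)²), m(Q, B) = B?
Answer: -496062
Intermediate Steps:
r = -12004 (r = 49*(-245) + (1 - 2)² = -12005 + (-1)² = -12005 + 1 = -12004)
r - 484058 = -12004 - 484058 = -496062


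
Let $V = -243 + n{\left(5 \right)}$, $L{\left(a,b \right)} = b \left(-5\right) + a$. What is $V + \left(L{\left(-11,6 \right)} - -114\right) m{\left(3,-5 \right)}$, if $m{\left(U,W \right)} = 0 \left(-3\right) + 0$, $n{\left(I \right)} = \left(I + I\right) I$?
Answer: $-193$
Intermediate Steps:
$n{\left(I \right)} = 2 I^{2}$ ($n{\left(I \right)} = 2 I I = 2 I^{2}$)
$L{\left(a,b \right)} = a - 5 b$ ($L{\left(a,b \right)} = - 5 b + a = a - 5 b$)
$m{\left(U,W \right)} = 0$ ($m{\left(U,W \right)} = 0 + 0 = 0$)
$V = -193$ ($V = -243 + 2 \cdot 5^{2} = -243 + 2 \cdot 25 = -243 + 50 = -193$)
$V + \left(L{\left(-11,6 \right)} - -114\right) m{\left(3,-5 \right)} = -193 + \left(\left(-11 - 30\right) - -114\right) 0 = -193 + \left(\left(-11 - 30\right) + 114\right) 0 = -193 + \left(-41 + 114\right) 0 = -193 + 73 \cdot 0 = -193 + 0 = -193$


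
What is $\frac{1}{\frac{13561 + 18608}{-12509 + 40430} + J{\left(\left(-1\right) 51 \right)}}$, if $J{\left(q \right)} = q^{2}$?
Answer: $\frac{9307}{24218230} \approx 0.0003843$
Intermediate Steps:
$\frac{1}{\frac{13561 + 18608}{-12509 + 40430} + J{\left(\left(-1\right) 51 \right)}} = \frac{1}{\frac{13561 + 18608}{-12509 + 40430} + \left(\left(-1\right) 51\right)^{2}} = \frac{1}{\frac{32169}{27921} + \left(-51\right)^{2}} = \frac{1}{32169 \cdot \frac{1}{27921} + 2601} = \frac{1}{\frac{10723}{9307} + 2601} = \frac{1}{\frac{24218230}{9307}} = \frac{9307}{24218230}$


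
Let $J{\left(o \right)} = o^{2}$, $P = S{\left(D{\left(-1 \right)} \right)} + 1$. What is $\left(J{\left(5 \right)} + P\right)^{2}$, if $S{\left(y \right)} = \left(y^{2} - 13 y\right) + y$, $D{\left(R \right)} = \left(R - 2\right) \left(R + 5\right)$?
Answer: $98596$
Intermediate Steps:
$D{\left(R \right)} = \left(-2 + R\right) \left(5 + R\right)$
$S{\left(y \right)} = y^{2} - 12 y$
$P = 289$ ($P = \left(-10 + \left(-1\right)^{2} + 3 \left(-1\right)\right) \left(-12 + \left(-10 + \left(-1\right)^{2} + 3 \left(-1\right)\right)\right) + 1 = \left(-10 + 1 - 3\right) \left(-12 - 12\right) + 1 = - 12 \left(-12 - 12\right) + 1 = \left(-12\right) \left(-24\right) + 1 = 288 + 1 = 289$)
$\left(J{\left(5 \right)} + P\right)^{2} = \left(5^{2} + 289\right)^{2} = \left(25 + 289\right)^{2} = 314^{2} = 98596$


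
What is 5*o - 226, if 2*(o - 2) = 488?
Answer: 1004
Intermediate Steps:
o = 246 (o = 2 + (½)*488 = 2 + 244 = 246)
5*o - 226 = 5*246 - 226 = 1230 - 226 = 1004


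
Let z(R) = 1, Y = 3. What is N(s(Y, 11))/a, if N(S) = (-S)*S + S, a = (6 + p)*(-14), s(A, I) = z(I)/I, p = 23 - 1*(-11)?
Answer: -1/6776 ≈ -0.00014758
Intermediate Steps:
p = 34 (p = 23 + 11 = 34)
s(A, I) = 1/I
a = -560 (a = (6 + 34)*(-14) = 40*(-14) = -560)
N(S) = S - S**2 (N(S) = -S**2 + S = S - S**2)
N(s(Y, 11))/a = ((1 - 1/11)/11)/(-560) = ((1 - 1*1/11)/11)*(-1/560) = ((1 - 1/11)/11)*(-1/560) = ((1/11)*(10/11))*(-1/560) = (10/121)*(-1/560) = -1/6776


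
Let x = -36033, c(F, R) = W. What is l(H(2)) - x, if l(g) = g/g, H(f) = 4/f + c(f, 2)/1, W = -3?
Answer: 36034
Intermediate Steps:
c(F, R) = -3
H(f) = -3 + 4/f (H(f) = 4/f - 3/1 = 4/f - 3*1 = 4/f - 3 = -3 + 4/f)
l(g) = 1
l(H(2)) - x = 1 - 1*(-36033) = 1 + 36033 = 36034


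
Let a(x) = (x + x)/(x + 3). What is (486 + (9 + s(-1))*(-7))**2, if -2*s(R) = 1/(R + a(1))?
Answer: 173056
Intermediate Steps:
a(x) = 2*x/(3 + x) (a(x) = (2*x)/(3 + x) = 2*x/(3 + x))
s(R) = -1/(2*(1/2 + R)) (s(R) = -1/(2*(R + 2*1/(3 + 1))) = -1/(2*(R + 2*1/4)) = -1/(2*(R + 2*1*(1/4))) = -1/(2*(R + 1/2)) = -1/(2*(1/2 + R)))
(486 + (9 + s(-1))*(-7))**2 = (486 + (9 - 1/(1 + 2*(-1)))*(-7))**2 = (486 + (9 - 1/(1 - 2))*(-7))**2 = (486 + (9 - 1/(-1))*(-7))**2 = (486 + (9 - 1*(-1))*(-7))**2 = (486 + (9 + 1)*(-7))**2 = (486 + 10*(-7))**2 = (486 - 70)**2 = 416**2 = 173056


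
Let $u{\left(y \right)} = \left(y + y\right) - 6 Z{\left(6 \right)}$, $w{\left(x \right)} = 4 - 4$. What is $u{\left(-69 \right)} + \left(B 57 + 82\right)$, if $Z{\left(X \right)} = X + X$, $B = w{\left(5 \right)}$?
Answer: $-128$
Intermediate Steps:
$w{\left(x \right)} = 0$
$B = 0$
$Z{\left(X \right)} = 2 X$
$u{\left(y \right)} = -72 + 2 y$ ($u{\left(y \right)} = \left(y + y\right) - 6 \cdot 2 \cdot 6 = 2 y - 72 = -72 + 2 y$)
$u{\left(-69 \right)} + \left(B 57 + 82\right) = \left(-72 + 2 \left(-69\right)\right) + \left(0 \cdot 57 + 82\right) = \left(-72 - 138\right) + \left(0 + 82\right) = -210 + 82 = -128$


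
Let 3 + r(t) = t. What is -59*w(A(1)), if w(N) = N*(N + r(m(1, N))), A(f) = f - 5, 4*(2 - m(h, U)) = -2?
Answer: -1062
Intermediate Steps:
m(h, U) = 5/2 (m(h, U) = 2 - 1/4*(-2) = 2 + 1/2 = 5/2)
r(t) = -3 + t
A(f) = -5 + f
w(N) = N*(-1/2 + N) (w(N) = N*(N + (-3 + 5/2)) = N*(N - 1/2) = N*(-1/2 + N))
-59*w(A(1)) = -59*(-5 + 1)*(-1/2 + (-5 + 1)) = -(-236)*(-1/2 - 4) = -(-236)*(-9)/2 = -59*18 = -1062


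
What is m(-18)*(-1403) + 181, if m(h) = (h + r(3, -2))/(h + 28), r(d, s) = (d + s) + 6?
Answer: 17243/10 ≈ 1724.3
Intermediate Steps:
r(d, s) = 6 + d + s
m(h) = (7 + h)/(28 + h) (m(h) = (h + (6 + 3 - 2))/(h + 28) = (h + 7)/(28 + h) = (7 + h)/(28 + h))
m(-18)*(-1403) + 181 = ((7 - 18)/(28 - 18))*(-1403) + 181 = (-11/10)*(-1403) + 181 = ((⅒)*(-11))*(-1403) + 181 = -11/10*(-1403) + 181 = 15433/10 + 181 = 17243/10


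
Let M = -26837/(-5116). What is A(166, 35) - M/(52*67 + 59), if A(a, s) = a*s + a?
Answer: 108320877451/18125988 ≈ 5976.0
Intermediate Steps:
A(a, s) = a + a*s
M = 26837/5116 (M = -26837*(-1/5116) = 26837/5116 ≈ 5.2457)
A(166, 35) - M/(52*67 + 59) = 166*(1 + 35) - 26837/(5116*(52*67 + 59)) = 166*36 - 26837/(5116*(3484 + 59)) = 5976 - 26837/(5116*3543) = 5976 - 1*26837/18125988 = 5976 - 26837/18125988 = 108320877451/18125988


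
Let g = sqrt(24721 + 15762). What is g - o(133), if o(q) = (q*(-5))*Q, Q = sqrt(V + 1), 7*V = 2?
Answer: sqrt(40483) + 285*sqrt(7) ≈ 955.24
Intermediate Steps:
V = 2/7 (V = (1/7)*2 = 2/7 ≈ 0.28571)
g = sqrt(40483) ≈ 201.20
Q = 3*sqrt(7)/7 (Q = sqrt(2/7 + 1) = sqrt(9/7) = 3*sqrt(7)/7 ≈ 1.1339)
o(q) = -15*q*sqrt(7)/7 (o(q) = (q*(-5))*(3*sqrt(7)/7) = (-5*q)*(3*sqrt(7)/7) = -15*q*sqrt(7)/7)
g - o(133) = sqrt(40483) - (-15)*133*sqrt(7)/7 = sqrt(40483) - (-285)*sqrt(7) = sqrt(40483) + 285*sqrt(7)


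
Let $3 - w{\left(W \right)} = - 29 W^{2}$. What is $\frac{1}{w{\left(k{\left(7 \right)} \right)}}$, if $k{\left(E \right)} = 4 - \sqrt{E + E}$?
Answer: $\frac{873}{8593} + \frac{232 \sqrt{14}}{8593} \approx 0.20261$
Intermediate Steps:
$k{\left(E \right)} = 4 - \sqrt{2} \sqrt{E}$ ($k{\left(E \right)} = 4 - \sqrt{2 E} = 4 - \sqrt{2} \sqrt{E}$)
$w{\left(W \right)} = 3 + 29 W^{2}$ ($w{\left(W \right)} = 3 - - 29 W^{2} = 3 + 29 W^{2}$)
$\frac{1}{w{\left(k{\left(7 \right)} \right)}} = \frac{1}{3 + 29 \left(4 - \sqrt{2} \sqrt{7}\right)^{2}} = \frac{1}{3 + 29 \left(4 - \sqrt{14}\right)^{2}}$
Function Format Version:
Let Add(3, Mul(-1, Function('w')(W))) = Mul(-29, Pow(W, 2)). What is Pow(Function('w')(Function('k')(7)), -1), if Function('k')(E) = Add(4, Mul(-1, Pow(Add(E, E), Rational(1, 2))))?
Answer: Add(Rational(873, 8593), Mul(Rational(232, 8593), Pow(14, Rational(1, 2)))) ≈ 0.20261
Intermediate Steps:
Function('k')(E) = Add(4, Mul(-1, Pow(2, Rational(1, 2)), Pow(E, Rational(1, 2)))) (Function('k')(E) = Add(4, Mul(-1, Pow(Mul(2, E), Rational(1, 2)))) = Add(4, Mul(-1, Mul(Pow(2, Rational(1, 2)), Pow(E, Rational(1, 2))))) = Add(4, Mul(-1, Pow(2, Rational(1, 2)), Pow(E, Rational(1, 2)))))
Function('w')(W) = Add(3, Mul(29, Pow(W, 2))) (Function('w')(W) = Add(3, Mul(-1, Mul(-29, Pow(W, 2)))) = Add(3, Mul(29, Pow(W, 2))))
Pow(Function('w')(Function('k')(7)), -1) = Pow(Add(3, Mul(29, Pow(Add(4, Mul(-1, Pow(2, Rational(1, 2)), Pow(7, Rational(1, 2)))), 2))), -1) = Pow(Add(3, Mul(29, Pow(Add(4, Mul(-1, Pow(14, Rational(1, 2)))), 2))), -1)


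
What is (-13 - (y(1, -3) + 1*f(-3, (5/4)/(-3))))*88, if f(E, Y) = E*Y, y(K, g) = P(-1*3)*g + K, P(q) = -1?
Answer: -1606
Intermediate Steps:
y(K, g) = K - g (y(K, g) = -g + K = K - g)
(-13 - (y(1, -3) + 1*f(-3, (5/4)/(-3))))*88 = (-13 - ((1 - 1*(-3)) + 1*(-3*5/4/(-3))))*88 = (-13 - ((1 + 3) + 1*(-3*5*(1/4)*(-1)/3)))*88 = (-13 - (4 + 1*(-15*(-1)/(4*3))))*88 = (-13 - (4 + 1*(-3*(-5/12))))*88 = (-13 - (4 + 1*(5/4)))*88 = (-13 - (4 + 5/4))*88 = (-13 - 1*21/4)*88 = (-13 - 21/4)*88 = -73/4*88 = -1606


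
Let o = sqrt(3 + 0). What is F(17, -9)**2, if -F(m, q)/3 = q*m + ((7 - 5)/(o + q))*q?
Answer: 34645239/169 - 105948*sqrt(3)/169 ≈ 2.0392e+5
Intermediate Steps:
o = sqrt(3) ≈ 1.7320
F(m, q) = -6*q/(q + sqrt(3)) - 3*m*q (F(m, q) = -3*(q*m + ((7 - 5)/(sqrt(3) + q))*q) = -3*(m*q + (2/(q + sqrt(3)))*q) = -3*(m*q + 2*q/(q + sqrt(3))) = -6*q/(q + sqrt(3)) - 3*m*q)
F(17, -9)**2 = (-3*(-9)*(2 + 17*(-9) + 17*sqrt(3))/(-9 + sqrt(3)))**2 = (-3*(-9)*(2 - 153 + 17*sqrt(3))/(-9 + sqrt(3)))**2 = (-3*(-9)*(-151 + 17*sqrt(3))/(-9 + sqrt(3)))**2 = (27*(-151 + 17*sqrt(3))/(-9 + sqrt(3)))**2 = 729*(-151 + 17*sqrt(3))**2/(-9 + sqrt(3))**2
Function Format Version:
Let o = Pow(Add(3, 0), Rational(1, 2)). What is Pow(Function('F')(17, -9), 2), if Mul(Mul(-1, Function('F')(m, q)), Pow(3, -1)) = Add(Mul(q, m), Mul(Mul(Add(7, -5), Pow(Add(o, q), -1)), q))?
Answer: Add(Rational(34645239, 169), Mul(Rational(-105948, 169), Pow(3, Rational(1, 2)))) ≈ 2.0392e+5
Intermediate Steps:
o = Pow(3, Rational(1, 2)) ≈ 1.7320
Function('F')(m, q) = Add(Mul(-6, q, Pow(Add(q, Pow(3, Rational(1, 2))), -1)), Mul(-3, m, q)) (Function('F')(m, q) = Mul(-3, Add(Mul(q, m), Mul(Mul(Add(7, -5), Pow(Add(Pow(3, Rational(1, 2)), q), -1)), q))) = Mul(-3, Add(Mul(m, q), Mul(Mul(2, Pow(Add(q, Pow(3, Rational(1, 2))), -1)), q))) = Mul(-3, Add(Mul(m, q), Mul(2, q, Pow(Add(q, Pow(3, Rational(1, 2))), -1)))) = Add(Mul(-6, q, Pow(Add(q, Pow(3, Rational(1, 2))), -1)), Mul(-3, m, q)))
Pow(Function('F')(17, -9), 2) = Pow(Mul(-3, -9, Pow(Add(-9, Pow(3, Rational(1, 2))), -1), Add(2, Mul(17, -9), Mul(17, Pow(3, Rational(1, 2))))), 2) = Pow(Mul(-3, -9, Pow(Add(-9, Pow(3, Rational(1, 2))), -1), Add(2, -153, Mul(17, Pow(3, Rational(1, 2))))), 2) = Pow(Mul(-3, -9, Pow(Add(-9, Pow(3, Rational(1, 2))), -1), Add(-151, Mul(17, Pow(3, Rational(1, 2))))), 2) = Pow(Mul(27, Pow(Add(-9, Pow(3, Rational(1, 2))), -1), Add(-151, Mul(17, Pow(3, Rational(1, 2))))), 2) = Mul(729, Pow(Add(-151, Mul(17, Pow(3, Rational(1, 2)))), 2), Pow(Add(-9, Pow(3, Rational(1, 2))), -2))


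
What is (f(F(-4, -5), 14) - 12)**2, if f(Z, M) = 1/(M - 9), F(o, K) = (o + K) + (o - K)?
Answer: 3481/25 ≈ 139.24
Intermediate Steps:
F(o, K) = 2*o (F(o, K) = (K + o) + (o - K) = 2*o)
f(Z, M) = 1/(-9 + M)
(f(F(-4, -5), 14) - 12)**2 = (1/(-9 + 14) - 12)**2 = (1/5 - 12)**2 = (-59/5)**2 = 3481/25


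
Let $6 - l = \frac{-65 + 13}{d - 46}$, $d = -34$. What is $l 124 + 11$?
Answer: $\frac{3372}{5} \approx 674.4$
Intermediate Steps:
$l = \frac{107}{20}$ ($l = 6 - \frac{-65 + 13}{-34 - 46} = 6 - - \frac{52}{-80} = 6 - \left(-52\right) \left(- \frac{1}{80}\right) = 6 - \frac{13}{20} = \frac{107}{20} \approx 5.35$)
$l 124 + 11 = \frac{107}{20} \cdot 124 + 11 = \frac{3317}{5} + 11 = \frac{3372}{5}$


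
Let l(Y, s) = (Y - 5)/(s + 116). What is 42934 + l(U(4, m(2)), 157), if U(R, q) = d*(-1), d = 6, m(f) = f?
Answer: 11720971/273 ≈ 42934.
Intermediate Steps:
U(R, q) = -6 (U(R, q) = 6*(-1) = -6)
l(Y, s) = (-5 + Y)/(116 + s)
42934 + l(U(4, m(2)), 157) = 42934 + (-5 - 6)/(116 + 157) = 42934 - 11/273 = 11720971/273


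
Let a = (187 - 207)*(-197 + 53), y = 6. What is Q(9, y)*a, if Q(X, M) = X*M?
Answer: 155520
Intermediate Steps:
Q(X, M) = M*X
a = 2880 (a = -20*(-144) = 2880)
Q(9, y)*a = (6*9)*2880 = 54*2880 = 155520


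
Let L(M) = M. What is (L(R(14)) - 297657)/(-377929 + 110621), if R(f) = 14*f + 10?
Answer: 297451/267308 ≈ 1.1128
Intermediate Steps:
R(f) = 10 + 14*f
(L(R(14)) - 297657)/(-377929 + 110621) = ((10 + 14*14) - 297657)/(-377929 + 110621) = ((10 + 196) - 297657)/(-267308) = (206 - 297657)*(-1/267308) = -297451*(-1/267308) = 297451/267308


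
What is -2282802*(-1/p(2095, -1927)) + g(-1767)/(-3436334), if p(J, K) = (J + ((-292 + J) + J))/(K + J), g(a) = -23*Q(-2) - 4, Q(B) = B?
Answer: 658935490615059/10296974831 ≈ 63993.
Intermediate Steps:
g(a) = 42 (g(a) = -23*(-2) - 4 = 46 - 4 = 42)
p(J, K) = (-292 + 3*J)/(J + K) (p(J, K) = (J + (-292 + 2*J))/(J + K) = (-292 + 3*J)/(J + K))
-2282802*(-1/p(2095, -1927)) + g(-1767)/(-3436334) = -2282802*(-(2095 - 1927)/(-292 + 3*2095)) + 42/(-3436334) = -2282802*(-168/(-292 + 6285)) + 42*(-1/3436334) = -2282802/((-5993/168)) - 21/1718167 = -2282802/((-1*5993/168)) - 21/1718167 = -2282802/(-5993/168) - 21/1718167 = -2282802*(-168/5993) - 21/1718167 = 383510736/5993 - 21/1718167 = 658935490615059/10296974831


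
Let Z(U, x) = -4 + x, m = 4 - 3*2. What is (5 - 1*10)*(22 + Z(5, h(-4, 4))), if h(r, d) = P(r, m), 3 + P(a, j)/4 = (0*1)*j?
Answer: -30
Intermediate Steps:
m = -2 (m = 4 - 6 = -2)
P(a, j) = -12 (P(a, j) = -12 + 4*((0*1)*j) = -12 + 4*(0*j) = -12 + 4*0 = -12 + 0 = -12)
h(r, d) = -12
(5 - 1*10)*(22 + Z(5, h(-4, 4))) = (5 - 1*10)*(22 + (-4 - 12)) = (5 - 10)*(22 - 16) = -5*6 = -30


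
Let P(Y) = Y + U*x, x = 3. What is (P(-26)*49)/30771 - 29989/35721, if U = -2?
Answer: -108755783/122130099 ≈ -0.89049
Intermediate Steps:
P(Y) = -6 + Y (P(Y) = Y - 2*3 = Y - 6 = -6 + Y)
(P(-26)*49)/30771 - 29989/35721 = ((-6 - 26)*49)/30771 - 29989/35721 = -32*49*(1/30771) - 29989*1/35721 = -1568*1/30771 - 29989/35721 = -1568/30771 - 29989/35721 = -108755783/122130099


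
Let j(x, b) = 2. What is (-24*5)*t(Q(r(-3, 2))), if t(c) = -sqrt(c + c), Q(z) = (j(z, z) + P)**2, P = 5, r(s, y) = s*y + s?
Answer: 840*sqrt(2) ≈ 1187.9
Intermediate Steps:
r(s, y) = s + s*y
Q(z) = 49 (Q(z) = (2 + 5)**2 = 7**2 = 49)
t(c) = -sqrt(2)*sqrt(c) (t(c) = -sqrt(2*c) = -sqrt(2)*sqrt(c))
(-24*5)*t(Q(r(-3, 2))) = (-24*5)*(-sqrt(2)*sqrt(49)) = -(-120)*sqrt(2)*7 = -(-840)*sqrt(2) = 840*sqrt(2)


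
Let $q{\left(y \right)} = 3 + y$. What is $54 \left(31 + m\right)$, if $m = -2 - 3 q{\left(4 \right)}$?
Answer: $432$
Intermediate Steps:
$m = -23$ ($m = -2 - 3 \left(3 + 4\right) = -2 - 21 = -23$)
$54 \left(31 + m\right) = 54 \left(31 - 23\right) = 54 \cdot 8 = 432$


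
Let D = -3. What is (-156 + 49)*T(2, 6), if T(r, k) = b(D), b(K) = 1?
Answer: -107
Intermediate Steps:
T(r, k) = 1
(-156 + 49)*T(2, 6) = (-156 + 49)*1 = -107*1 = -107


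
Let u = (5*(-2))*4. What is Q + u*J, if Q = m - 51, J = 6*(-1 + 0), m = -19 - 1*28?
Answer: 142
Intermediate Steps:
m = -47 (m = -19 - 28 = -47)
J = -6 (J = 6*(-1) = -6)
u = -40 (u = -10*4 = -40)
Q = -98 (Q = -47 - 51 = -98)
Q + u*J = -98 - 40*(-6) = -98 + 240 = 142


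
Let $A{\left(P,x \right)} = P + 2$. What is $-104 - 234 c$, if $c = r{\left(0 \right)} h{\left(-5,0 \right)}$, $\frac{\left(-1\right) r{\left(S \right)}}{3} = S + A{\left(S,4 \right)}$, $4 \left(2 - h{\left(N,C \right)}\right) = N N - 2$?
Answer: $-5369$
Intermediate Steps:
$A{\left(P,x \right)} = 2 + P$
$h{\left(N,C \right)} = \frac{5}{2} - \frac{N^{2}}{4}$ ($h{\left(N,C \right)} = 2 - \frac{N N - 2}{4} = 2 - \frac{N^{2} - 2}{4} = 2 - \frac{-2 + N^{2}}{4} = 2 - \left(- \frac{1}{2} + \frac{N^{2}}{4}\right) = \frac{5}{2} - \frac{N^{2}}{4}$)
$r{\left(S \right)} = -6 - 6 S$ ($r{\left(S \right)} = - 3 \left(S + \left(2 + S\right)\right) = - 3 \left(2 + 2 S\right) = -6 - 6 S$)
$c = \frac{45}{2}$ ($c = \left(-6 - 0\right) \left(\frac{5}{2} - \frac{\left(-5\right)^{2}}{4}\right) = \left(-6 + 0\right) \left(\frac{5}{2} - \frac{25}{4}\right) = - 6 \left(\frac{5}{2} - \frac{25}{4}\right) = \left(-6\right) \left(- \frac{15}{4}\right) = \frac{45}{2} \approx 22.5$)
$-104 - 234 c = -104 - 5265 = -5369$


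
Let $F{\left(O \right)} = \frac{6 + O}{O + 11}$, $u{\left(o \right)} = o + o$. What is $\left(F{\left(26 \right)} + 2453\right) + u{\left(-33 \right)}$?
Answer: $\frac{88351}{37} \approx 2387.9$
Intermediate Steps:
$u{\left(o \right)} = 2 o$
$F{\left(O \right)} = \frac{6 + O}{11 + O}$
$\left(F{\left(26 \right)} + 2453\right) + u{\left(-33 \right)} = \left(\frac{6 + 26}{11 + 26} + 2453\right) + 2 \left(-33\right) = \left(\frac{1}{37} \cdot 32 + 2453\right) - 66 = \left(\frac{32}{37} + 2453\right) - 66 = \frac{90793}{37} - 66 = \frac{88351}{37}$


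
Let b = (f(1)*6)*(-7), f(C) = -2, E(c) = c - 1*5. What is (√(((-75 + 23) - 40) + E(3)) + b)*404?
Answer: 33936 + 404*I*√94 ≈ 33936.0 + 3916.9*I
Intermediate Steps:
E(c) = -5 + c (E(c) = c - 5 = -5 + c)
b = 84 (b = -2*6*(-7) = -12*(-7) = 84)
(√(((-75 + 23) - 40) + E(3)) + b)*404 = (√(((-75 + 23) - 40) + (-5 + 3)) + 84)*404 = (√((-52 - 40) - 2) + 84)*404 = (√(-92 - 2) + 84)*404 = (√(-94) + 84)*404 = (I*√94 + 84)*404 = (84 + I*√94)*404 = 33936 + 404*I*√94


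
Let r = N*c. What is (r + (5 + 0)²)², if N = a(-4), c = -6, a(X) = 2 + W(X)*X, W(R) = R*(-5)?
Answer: 243049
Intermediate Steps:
W(R) = -5*R
a(X) = 2 - 5*X² (a(X) = 2 + (-5*X)*X = 2 - 5*X²)
N = -78 (N = 2 - 5*(-4)² = 2 - 5*16 = 2 - 80 = -78)
r = 468 (r = -78*(-6) = 468)
(r + (5 + 0)²)² = (468 + (5 + 0)²)² = (468 + 5²)² = (468 + 25)² = 493² = 243049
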